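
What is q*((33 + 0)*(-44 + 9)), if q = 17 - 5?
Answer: -13860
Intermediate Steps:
q = 12
q*((33 + 0)*(-44 + 9)) = 12*((33 + 0)*(-44 + 9)) = 12*(33*(-35)) = 12*(-1155) = -13860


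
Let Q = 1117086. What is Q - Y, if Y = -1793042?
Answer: 2910128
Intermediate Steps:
Q - Y = 1117086 - 1*(-1793042) = 1117086 + 1793042 = 2910128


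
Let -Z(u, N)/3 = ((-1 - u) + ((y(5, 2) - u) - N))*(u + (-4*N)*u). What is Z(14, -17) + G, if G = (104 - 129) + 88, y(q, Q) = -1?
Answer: 37737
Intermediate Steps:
G = 63 (G = -25 + 88 = 63)
Z(u, N) = -3*(u - 4*N*u)*(-2 - N - 2*u) (Z(u, N) = -3*((-1 - u) + ((-1 - u) - N))*(u + (-4*N)*u) = -3*((-1 - u) + (-1 - N - u))*(u - 4*N*u) = -3*(-2 - N - 2*u)*(u - 4*N*u) = -3*(u - 4*N*u)*(-2 - N - 2*u))
Z(14, -17) + G = 3*14*(2 - 7*(-17) - 4*(-17)² + 2*14 - 8*(-17)*14) + 63 = 3*14*(2 + 119 - 4*289 + 28 + 1904) + 63 = 3*14*(2 + 119 - 1156 + 28 + 1904) + 63 = 3*14*897 + 63 = 37674 + 63 = 37737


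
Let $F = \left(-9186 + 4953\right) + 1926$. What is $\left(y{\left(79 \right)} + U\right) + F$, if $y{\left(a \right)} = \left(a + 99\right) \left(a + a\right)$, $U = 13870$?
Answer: $39687$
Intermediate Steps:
$y{\left(a \right)} = 2 a \left(99 + a\right)$ ($y{\left(a \right)} = \left(99 + a\right) 2 a = 2 a \left(99 + a\right)$)
$F = -2307$ ($F = -4233 + 1926 = -2307$)
$\left(y{\left(79 \right)} + U\right) + F = \left(2 \cdot 79 \left(99 + 79\right) + 13870\right) - 2307 = \left(2 \cdot 79 \cdot 178 + 13870\right) - 2307 = \left(28124 + 13870\right) - 2307 = 41994 - 2307 = 39687$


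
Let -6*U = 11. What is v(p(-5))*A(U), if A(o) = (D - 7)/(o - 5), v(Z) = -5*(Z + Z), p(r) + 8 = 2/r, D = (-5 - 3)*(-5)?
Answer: -16632/41 ≈ -405.66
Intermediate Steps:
U = -11/6 (U = -⅙*11 = -11/6 ≈ -1.8333)
D = 40 (D = -8*(-5) = 40)
p(r) = -8 + 2/r
v(Z) = -10*Z
A(o) = 33/(-5 + o) (A(o) = (40 - 7)/(o - 5) = 33/(-5 + o))
v(p(-5))*A(U) = (-10*(-8 + 2/(-5)))*(33/(-5 - 11/6)) = (-10*(-8 + 2*(-⅕)))*(33/(-41/6)) = (-10*(-8 - ⅖))*(33*(-6/41)) = -10*(-42/5)*(-198/41) = 84*(-198/41) = -16632/41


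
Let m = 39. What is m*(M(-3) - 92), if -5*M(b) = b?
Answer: -17823/5 ≈ -3564.6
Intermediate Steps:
M(b) = -b/5
m*(M(-3) - 92) = 39*(-⅕*(-3) - 92) = 39*(⅗ - 92) = 39*(-457/5) = -17823/5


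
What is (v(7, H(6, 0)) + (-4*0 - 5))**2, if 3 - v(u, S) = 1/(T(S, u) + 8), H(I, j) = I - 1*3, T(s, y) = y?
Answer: 961/225 ≈ 4.2711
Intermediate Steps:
H(I, j) = -3 + I (H(I, j) = I - 3 = -3 + I)
v(u, S) = 3 - 1/(8 + u) (v(u, S) = 3 - 1/(u + 8) = 3 - 1/(8 + u))
(v(7, H(6, 0)) + (-4*0 - 5))**2 = ((23 + 3*7)/(8 + 7) + (-4*0 - 5))**2 = ((23 + 21)/15 + (0 - 5))**2 = ((1/15)*44 - 5)**2 = (44/15 - 5)**2 = (-31/15)**2 = 961/225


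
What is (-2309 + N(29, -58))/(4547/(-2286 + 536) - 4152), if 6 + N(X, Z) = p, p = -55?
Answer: 4147500/7270547 ≈ 0.57045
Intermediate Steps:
N(X, Z) = -61 (N(X, Z) = -6 - 55 = -61)
(-2309 + N(29, -58))/(4547/(-2286 + 536) - 4152) = (-2309 - 61)/(4547/(-2286 + 536) - 4152) = -2370/(4547/(-1750) - 4152) = -2370/(4547*(-1/1750) - 4152) = -2370/(-4547/1750 - 4152) = -2370/(-7270547/1750) = -2370*(-1750/7270547) = 4147500/7270547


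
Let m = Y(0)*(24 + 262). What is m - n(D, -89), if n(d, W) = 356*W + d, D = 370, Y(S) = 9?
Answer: 33888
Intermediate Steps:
n(d, W) = d + 356*W
m = 2574 (m = 9*(24 + 262) = 9*286 = 2574)
m - n(D, -89) = 2574 - (370 + 356*(-89)) = 2574 - (370 - 31684) = 2574 - 1*(-31314) = 2574 + 31314 = 33888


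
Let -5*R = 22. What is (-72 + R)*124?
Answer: -47368/5 ≈ -9473.6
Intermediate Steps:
R = -22/5 (R = -⅕*22 = -22/5 ≈ -4.4000)
(-72 + R)*124 = (-72 - 22/5)*124 = -382/5*124 = -47368/5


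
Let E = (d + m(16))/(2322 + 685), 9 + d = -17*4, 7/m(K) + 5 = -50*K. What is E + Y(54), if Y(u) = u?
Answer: 18664614/345805 ≈ 53.974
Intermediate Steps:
m(K) = 7/(-5 - 50*K)
d = -77 (d = -9 - 17*4 = -9 - 68 = -77)
E = -8856/345805 (E = (-77 - 7/(5 + 50*16))/(2322 + 685) = (-77 - 7/(5 + 800))/3007 = (-77 - 7/805)*(1/3007) = (-77 - 7*1/805)*(1/3007) = (-77 - 1/115)*(1/3007) = -8856/115*1/3007 = -8856/345805 ≈ -0.025610)
E + Y(54) = -8856/345805 + 54 = 18664614/345805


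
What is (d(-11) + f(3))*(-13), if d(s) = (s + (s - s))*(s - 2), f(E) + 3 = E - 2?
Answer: -1833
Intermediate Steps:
f(E) = -5 + E (f(E) = -3 + (E - 2) = -3 + (-2 + E) = -5 + E)
d(s) = s*(-2 + s) (d(s) = (s + 0)*(-2 + s) = s*(-2 + s))
(d(-11) + f(3))*(-13) = (-11*(-2 - 11) + (-5 + 3))*(-13) = (-11*(-13) - 2)*(-13) = (143 - 2)*(-13) = 141*(-13) = -1833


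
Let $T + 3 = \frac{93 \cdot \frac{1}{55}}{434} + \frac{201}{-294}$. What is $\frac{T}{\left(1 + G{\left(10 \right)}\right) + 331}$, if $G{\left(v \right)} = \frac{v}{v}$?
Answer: $- \frac{9917}{897435} \approx -0.01105$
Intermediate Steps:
$G{\left(v \right)} = 1$
$T = - \frac{9917}{2695}$ ($T = -3 + \left(\frac{93 \cdot \frac{1}{55}}{434} + \frac{201}{-294}\right) = -3 + \left(93 \cdot \frac{1}{55} \cdot \frac{1}{434} + 201 \left(- \frac{1}{294}\right)\right) = -3 + \left(\frac{93}{55} \cdot \frac{1}{434} - \frac{67}{98}\right) = -3 + \left(\frac{3}{770} - \frac{67}{98}\right) = -3 - \frac{1832}{2695} = - \frac{9917}{2695} \approx -3.6798$)
$\frac{T}{\left(1 + G{\left(10 \right)}\right) + 331} = - \frac{9917}{2695 \left(\left(1 + 1\right) + 331\right)} = - \frac{9917}{2695 \left(2 + 331\right)} = - \frac{9917}{2695 \cdot 333} = \left(- \frac{9917}{2695}\right) \frac{1}{333} = - \frac{9917}{897435}$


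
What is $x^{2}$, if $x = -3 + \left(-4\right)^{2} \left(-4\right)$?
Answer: $4489$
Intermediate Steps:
$x = -67$ ($x = -3 + 16 \left(-4\right) = -3 - 64 = -67$)
$x^{2} = \left(-67\right)^{2} = 4489$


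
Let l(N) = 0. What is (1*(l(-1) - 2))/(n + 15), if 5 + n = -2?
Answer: -1/4 ≈ -0.25000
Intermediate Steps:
n = -7 (n = -5 - 2 = -7)
(1*(l(-1) - 2))/(n + 15) = (1*(0 - 2))/(-7 + 15) = (1*(-2))/8 = -2*1/8 = -1/4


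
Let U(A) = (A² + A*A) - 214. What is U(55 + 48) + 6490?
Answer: 27494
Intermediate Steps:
U(A) = -214 + 2*A² (U(A) = (A² + A²) - 214 = 2*A² - 214 = -214 + 2*A²)
U(55 + 48) + 6490 = (-214 + 2*(55 + 48)²) + 6490 = (-214 + 2*103²) + 6490 = (-214 + 2*10609) + 6490 = (-214 + 21218) + 6490 = 21004 + 6490 = 27494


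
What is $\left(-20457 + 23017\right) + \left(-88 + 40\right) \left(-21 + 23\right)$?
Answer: $2464$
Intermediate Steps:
$\left(-20457 + 23017\right) + \left(-88 + 40\right) \left(-21 + 23\right) = 2560 - 96 = 2464$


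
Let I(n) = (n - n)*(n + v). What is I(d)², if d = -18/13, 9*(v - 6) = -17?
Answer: 0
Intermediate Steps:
v = 37/9 (v = 6 + (⅑)*(-17) = 6 - 17/9 = 37/9 ≈ 4.1111)
d = -18/13 (d = -18*1/13 = -18/13 ≈ -1.3846)
I(n) = 0 (I(n) = (n - n)*(n + 37/9) = 0*(37/9 + n) = 0)
I(d)² = 0² = 0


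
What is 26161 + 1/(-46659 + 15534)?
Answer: 814261124/31125 ≈ 26161.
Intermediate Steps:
26161 + 1/(-46659 + 15534) = 26161 + 1/(-31125) = 26161 - 1/31125 = 814261124/31125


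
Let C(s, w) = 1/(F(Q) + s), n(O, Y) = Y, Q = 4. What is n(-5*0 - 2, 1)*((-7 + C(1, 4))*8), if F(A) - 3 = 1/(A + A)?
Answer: -1784/33 ≈ -54.061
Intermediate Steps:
F(A) = 3 + 1/(2*A) (F(A) = 3 + 1/(A + A) = 3 + 1/(2*A))
C(s, w) = 1/(25/8 + s) (C(s, w) = 1/((3 + (1/2)/4) + s) = 1/((3 + (1/2)*(1/4)) + s) = 1/((3 + 1/8) + s) = 1/(25/8 + s))
n(-5*0 - 2, 1)*((-7 + C(1, 4))*8) = 1*((-7 + 8/(25 + 8*1))*8) = 1*((-7 + 8/(25 + 8))*8) = 1*((-7 + 8/33)*8) = 1*(-223/33*8) = 1*(-1784/33) = -1784/33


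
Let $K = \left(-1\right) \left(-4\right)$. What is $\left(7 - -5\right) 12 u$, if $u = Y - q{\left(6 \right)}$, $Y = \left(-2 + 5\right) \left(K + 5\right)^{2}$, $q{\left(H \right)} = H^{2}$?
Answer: $29808$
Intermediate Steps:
$K = 4$
$Y = 243$ ($Y = \left(-2 + 5\right) \left(4 + 5\right)^{2} = 3 \cdot 9^{2} = 3 \cdot 81 = 243$)
$u = 207$ ($u = 243 - 6^{2} = 243 - 36 = 207$)
$\left(7 - -5\right) 12 u = \left(7 - -5\right) 12 \cdot 207 = \left(7 + 5\right) 12 \cdot 207 = 12 \cdot 12 \cdot 207 = 144 \cdot 207 = 29808$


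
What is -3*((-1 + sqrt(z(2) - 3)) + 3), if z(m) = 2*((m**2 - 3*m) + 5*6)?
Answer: -6 - 3*sqrt(53) ≈ -27.840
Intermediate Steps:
z(m) = 60 - 6*m + 2*m**2 (z(m) = 2*((m**2 - 3*m) + 30) = 2*(30 + m**2 - 3*m) = 60 - 6*m + 2*m**2)
-3*((-1 + sqrt(z(2) - 3)) + 3) = -3*((-1 + sqrt((60 - 6*2 + 2*2**2) - 3)) + 3) = -3*((-1 + sqrt((60 - 12 + 2*4) - 3)) + 3) = -3*((-1 + sqrt((60 - 12 + 8) - 3)) + 3) = -3*((-1 + sqrt(56 - 3)) + 3) = -3*((-1 + sqrt(53)) + 3) = -3*(2 + sqrt(53)) = -6 - 3*sqrt(53)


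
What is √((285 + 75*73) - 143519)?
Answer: I*√137759 ≈ 371.16*I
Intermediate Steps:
√((285 + 75*73) - 143519) = √((285 + 5475) - 143519) = √(5760 - 143519) = √(-137759) = I*√137759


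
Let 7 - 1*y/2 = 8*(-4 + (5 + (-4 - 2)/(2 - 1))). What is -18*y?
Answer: -1692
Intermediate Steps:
y = 94 (y = 14 - 16*(-4 + (5 + (-4 - 2)/(2 - 1))) = 14 - 16*(-4 + (5 - 6/1)) = 14 - 16*(-4 + (5 - 6*1)) = 14 - 16*(-4 + (5 - 6)) = 14 - 16*(-4 - 1) = 14 - 16*(-5) = 14 - 2*(-40) = 14 + 80 = 94)
-18*y = -18*94 = -1692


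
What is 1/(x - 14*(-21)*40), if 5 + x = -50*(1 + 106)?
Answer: 1/6405 ≈ 0.00015613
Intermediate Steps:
x = -5355 (x = -5 - 50*(1 + 106) = -5 - 50*107 = -5 - 5350 = -5355)
1/(x - 14*(-21)*40) = 1/(-5355 - 14*(-21)*40) = 1/(-5355 + 294*40) = 1/(-5355 + 11760) = 1/6405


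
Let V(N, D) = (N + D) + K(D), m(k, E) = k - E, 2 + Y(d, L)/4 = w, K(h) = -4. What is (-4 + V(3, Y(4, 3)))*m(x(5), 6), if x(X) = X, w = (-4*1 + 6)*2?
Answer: -3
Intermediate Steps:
w = 4 (w = (-4 + 6)*2 = 2*2 = 4)
Y(d, L) = 8 (Y(d, L) = -8 + 4*4 = -8 + 16 = 8)
V(N, D) = -4 + D + N (V(N, D) = (N + D) - 4 = (D + N) - 4 = -4 + D + N)
(-4 + V(3, Y(4, 3)))*m(x(5), 6) = (-4 + (-4 + 8 + 3))*(5 - 1*6) = (-4 + 7)*(5 - 6) = 3*(-1) = -3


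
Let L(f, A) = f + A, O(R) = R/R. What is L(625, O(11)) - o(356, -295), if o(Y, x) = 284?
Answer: 342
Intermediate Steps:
O(R) = 1
L(f, A) = A + f
L(625, O(11)) - o(356, -295) = (1 + 625) - 1*284 = 626 - 284 = 342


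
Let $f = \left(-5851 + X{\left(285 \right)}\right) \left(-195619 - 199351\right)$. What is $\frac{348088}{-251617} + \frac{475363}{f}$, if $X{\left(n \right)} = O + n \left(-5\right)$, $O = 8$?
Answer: $- \frac{999116409160509}{722302318049320} \approx -1.3832$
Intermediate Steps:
$X{\left(n \right)} = 8 - 5 n$ ($X{\left(n \right)} = 8 + n \left(-5\right) = 8 - 5 n$)
$f = 2870641960$ ($f = \left(-5851 + \left(8 - 1425\right)\right) \left(-195619 - 199351\right) = \left(-5851 + \left(8 - 1425\right)\right) \left(-394970\right) = \left(-5851 - 1417\right) \left(-394970\right) = \left(-7268\right) \left(-394970\right) = 2870641960$)
$\frac{348088}{-251617} + \frac{475363}{f} = \frac{348088}{-251617} + \frac{475363}{2870641960} = 348088 \left(- \frac{1}{251617}\right) + 475363 \cdot \frac{1}{2870641960} = - \frac{348088}{251617} + \frac{475363}{2870641960} = - \frac{999116409160509}{722302318049320}$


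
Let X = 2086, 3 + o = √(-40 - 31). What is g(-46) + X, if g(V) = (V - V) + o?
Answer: 2083 + I*√71 ≈ 2083.0 + 8.4261*I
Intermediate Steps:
o = -3 + I*√71 (o = -3 + √(-40 - 31) = -3 + √(-71) = -3 + I*√71 ≈ -3.0 + 8.4261*I)
g(V) = -3 + I*√71 (g(V) = (V - V) + (-3 + I*√71) = 0 + (-3 + I*√71) = -3 + I*√71)
g(-46) + X = (-3 + I*√71) + 2086 = 2083 + I*√71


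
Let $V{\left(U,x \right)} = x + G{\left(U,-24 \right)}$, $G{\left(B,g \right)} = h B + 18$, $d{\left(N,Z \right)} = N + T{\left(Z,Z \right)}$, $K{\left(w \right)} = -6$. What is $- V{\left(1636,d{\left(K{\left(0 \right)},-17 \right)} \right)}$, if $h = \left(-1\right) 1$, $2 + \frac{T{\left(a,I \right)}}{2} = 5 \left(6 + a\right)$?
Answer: $1738$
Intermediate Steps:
$T{\left(a,I \right)} = 56 + 10 a$ ($T{\left(a,I \right)} = -4 + 2 \cdot 5 \left(6 + a\right) = -4 + 2 \left(30 + 5 a\right) = -4 + \left(60 + 10 a\right) = 56 + 10 a$)
$h = -1$
$d{\left(N,Z \right)} = 56 + N + 10 Z$ ($d{\left(N,Z \right)} = N + \left(56 + 10 Z\right) = 56 + N + 10 Z$)
$G{\left(B,g \right)} = 18 - B$ ($G{\left(B,g \right)} = - B + 18 = 18 - B$)
$V{\left(U,x \right)} = 18 + x - U$ ($V{\left(U,x \right)} = x - \left(-18 + U\right) = 18 + x - U$)
$- V{\left(1636,d{\left(K{\left(0 \right)},-17 \right)} \right)} = - (18 + \left(56 - 6 + 10 \left(-17\right)\right) - 1636) = - (18 - 120 - 1636) = \left(-1\right) \left(-1738\right) = 1738$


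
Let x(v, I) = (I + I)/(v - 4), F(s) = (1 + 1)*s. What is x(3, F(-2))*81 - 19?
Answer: 629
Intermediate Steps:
F(s) = 2*s
x(v, I) = 2*I/(-4 + v) (x(v, I) = (2*I)/(-4 + v) = 2*I/(-4 + v))
x(3, F(-2))*81 - 19 = (2*(2*(-2))/(-4 + 3))*81 - 19 = (2*(-4)/(-1))*81 - 19 = (2*(-4)*(-1))*81 - 19 = 8*81 - 19 = 648 - 19 = 629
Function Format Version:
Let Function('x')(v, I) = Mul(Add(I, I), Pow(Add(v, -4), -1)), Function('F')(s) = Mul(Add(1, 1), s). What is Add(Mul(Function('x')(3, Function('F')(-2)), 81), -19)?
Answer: 629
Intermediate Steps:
Function('F')(s) = Mul(2, s)
Function('x')(v, I) = Mul(2, I, Pow(Add(-4, v), -1)) (Function('x')(v, I) = Mul(Mul(2, I), Pow(Add(-4, v), -1)) = Mul(2, I, Pow(Add(-4, v), -1)))
Add(Mul(Function('x')(3, Function('F')(-2)), 81), -19) = Add(Mul(Mul(2, Mul(2, -2), Pow(Add(-4, 3), -1)), 81), -19) = Add(Mul(Mul(2, -4, Pow(-1, -1)), 81), -19) = Add(Mul(Mul(2, -4, -1), 81), -19) = Add(Mul(8, 81), -19) = Add(648, -19) = 629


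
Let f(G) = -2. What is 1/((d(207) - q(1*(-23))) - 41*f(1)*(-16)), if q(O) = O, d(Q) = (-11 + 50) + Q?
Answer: -1/1043 ≈ -0.00095877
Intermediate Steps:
d(Q) = 39 + Q
1/((d(207) - q(1*(-23))) - 41*f(1)*(-16)) = 1/(((39 + 207) - (-23)) - 41*(-2)*(-16)) = 1/((246 - 1*(-23)) + 82*(-16)) = 1/((246 + 23) - 1312) = 1/(269 - 1312) = 1/(-1043) = -1/1043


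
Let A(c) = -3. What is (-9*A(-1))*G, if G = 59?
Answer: 1593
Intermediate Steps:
(-9*A(-1))*G = -9*(-3)*59 = 27*59 = 1593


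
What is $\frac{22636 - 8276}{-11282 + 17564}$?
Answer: $\frac{7180}{3141} \approx 2.2859$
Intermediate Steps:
$\frac{22636 - 8276}{-11282 + 17564} = \frac{14360}{6282} = 14360 \cdot \frac{1}{6282} = \frac{7180}{3141}$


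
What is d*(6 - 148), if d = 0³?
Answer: 0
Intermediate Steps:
d = 0
d*(6 - 148) = 0*(6 - 148) = 0*(-142) = 0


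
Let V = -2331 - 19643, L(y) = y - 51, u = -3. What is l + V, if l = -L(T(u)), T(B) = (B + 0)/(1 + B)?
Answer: -43849/2 ≈ -21925.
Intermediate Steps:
T(B) = B/(1 + B)
L(y) = -51 + y
V = -21974
l = 99/2 (l = -(-51 - 3/(1 - 3)) = -(-51 - 3/(-2)) = -(-51 - 3*(-½)) = -(-51 + 3/2) = -1*(-99/2) = 99/2 ≈ 49.500)
l + V = 99/2 - 21974 = -43849/2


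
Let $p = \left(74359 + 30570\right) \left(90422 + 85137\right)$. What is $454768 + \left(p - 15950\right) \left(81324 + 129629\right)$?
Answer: $3886010433550801$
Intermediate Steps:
$p = 18421230311$ ($p = 104929 \cdot 175559 = 18421230311$)
$454768 + \left(p - 15950\right) \left(81324 + 129629\right) = 454768 + \left(18421230311 - 15950\right) \left(81324 + 129629\right) = 454768 + 18421214361 \cdot 210953 = 454768 + 3886010433096033 = 3886010433550801$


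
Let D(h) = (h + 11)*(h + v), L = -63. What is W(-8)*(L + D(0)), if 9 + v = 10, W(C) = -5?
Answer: 260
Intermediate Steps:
v = 1 (v = -9 + 10 = 1)
D(h) = (1 + h)*(11 + h) (D(h) = (h + 11)*(h + 1) = (11 + h)*(1 + h) = (1 + h)*(11 + h))
W(-8)*(L + D(0)) = -5*(-63 + (11 + 0² + 12*0)) = -5*(-63 + (11 + 0 + 0)) = -5*(-63 + 11) = -5*(-52) = 260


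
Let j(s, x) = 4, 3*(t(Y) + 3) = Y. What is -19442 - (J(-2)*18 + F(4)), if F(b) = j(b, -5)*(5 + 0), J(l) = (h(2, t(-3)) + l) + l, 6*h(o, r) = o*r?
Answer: -19366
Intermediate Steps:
t(Y) = -3 + Y/3
h(o, r) = o*r/6 (h(o, r) = (o*r)/6 = o*r/6)
J(l) = -4/3 + 2*l (J(l) = ((1/6)*2*(-3 + (1/3)*(-3)) + l) + l = ((1/6)*2*(-3 - 1) + l) + l = ((1/6)*2*(-4) + l) + l = (-4/3 + l) + l = -4/3 + 2*l)
F(b) = 20 (F(b) = 4*(5 + 0) = 4*5 = 20)
-19442 - (J(-2)*18 + F(4)) = -19442 - ((-4/3 + 2*(-2))*18 + 20) = -19442 - ((-4/3 - 4)*18 + 20) = -19442 - (-16/3*18 + 20) = -19442 - (-96 + 20) = -19442 - 1*(-76) = -19442 + 76 = -19366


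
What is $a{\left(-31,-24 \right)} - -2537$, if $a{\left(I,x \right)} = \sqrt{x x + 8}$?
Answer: $2537 + 2 \sqrt{146} \approx 2561.2$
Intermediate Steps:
$a{\left(I,x \right)} = \sqrt{8 + x^{2}}$ ($a{\left(I,x \right)} = \sqrt{x^{2} + 8} = \sqrt{8 + x^{2}}$)
$a{\left(-31,-24 \right)} - -2537 = \sqrt{8 + \left(-24\right)^{2}} - -2537 = \sqrt{8 + 576} + 2537 = \sqrt{584} + 2537 = 2 \sqrt{146} + 2537 = 2537 + 2 \sqrt{146}$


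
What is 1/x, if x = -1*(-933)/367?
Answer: 367/933 ≈ 0.39335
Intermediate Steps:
x = 933/367 (x = 933*(1/367) = 933/367 ≈ 2.5422)
1/x = 1/(933/367) = 367/933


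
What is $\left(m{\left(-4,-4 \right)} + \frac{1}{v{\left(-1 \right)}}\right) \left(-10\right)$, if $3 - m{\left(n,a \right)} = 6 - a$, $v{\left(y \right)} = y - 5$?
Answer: $\frac{215}{3} \approx 71.667$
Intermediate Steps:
$v{\left(y \right)} = -5 + y$ ($v{\left(y \right)} = y - 5 = -5 + y$)
$m{\left(n,a \right)} = -3 + a$ ($m{\left(n,a \right)} = 3 - \left(6 - a\right) = 3 + \left(-6 + a\right) = -3 + a$)
$\left(m{\left(-4,-4 \right)} + \frac{1}{v{\left(-1 \right)}}\right) \left(-10\right) = \left(\left(-3 - 4\right) + \frac{1}{-5 - 1}\right) \left(-10\right) = \left(-7 + \frac{1}{-6}\right) \left(-10\right) = \left(-7 - \frac{1}{6}\right) \left(-10\right) = \left(- \frac{43}{6}\right) \left(-10\right) = \frac{215}{3}$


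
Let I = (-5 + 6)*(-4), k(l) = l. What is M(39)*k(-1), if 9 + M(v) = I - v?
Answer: 52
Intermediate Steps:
I = -4 (I = 1*(-4) = -4)
M(v) = -13 - v (M(v) = -9 + (-4 - v) = -13 - v)
M(39)*k(-1) = (-13 - 1*39)*(-1) = (-13 - 39)*(-1) = -52*(-1) = 52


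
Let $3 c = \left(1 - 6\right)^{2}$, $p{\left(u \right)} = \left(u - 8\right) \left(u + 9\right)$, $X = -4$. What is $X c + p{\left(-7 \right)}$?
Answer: $- \frac{190}{3} \approx -63.333$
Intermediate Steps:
$p{\left(u \right)} = \left(-8 + u\right) \left(9 + u\right)$
$c = \frac{25}{3}$ ($c = \frac{\left(1 - 6\right)^{2}}{3} = \frac{\left(-5\right)^{2}}{3} = \frac{1}{3} \cdot 25 = \frac{25}{3} \approx 8.3333$)
$X c + p{\left(-7 \right)} = \left(-4\right) \frac{25}{3} - \left(79 - 49\right) = - \frac{100}{3} - 30 = - \frac{190}{3}$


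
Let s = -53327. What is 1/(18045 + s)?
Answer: -1/35282 ≈ -2.8343e-5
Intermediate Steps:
1/(18045 + s) = 1/(18045 - 53327) = 1/(-35282) = -1/35282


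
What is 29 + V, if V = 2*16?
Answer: 61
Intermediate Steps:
V = 32
29 + V = 29 + 32 = 61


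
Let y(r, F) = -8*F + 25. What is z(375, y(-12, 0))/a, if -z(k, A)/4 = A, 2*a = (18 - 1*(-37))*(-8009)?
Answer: 40/88099 ≈ 0.00045403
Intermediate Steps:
a = -440495/2 (a = ((18 - 1*(-37))*(-8009))/2 = ((18 + 37)*(-8009))/2 = (55*(-8009))/2 = (½)*(-440495) = -440495/2 ≈ -2.2025e+5)
y(r, F) = 25 - 8*F
z(k, A) = -4*A
z(375, y(-12, 0))/a = (-4*(25 - 8*0))/(-440495/2) = -4*(25 + 0)*(-2/440495) = -4*25*(-2/440495) = -100*(-2/440495) = 40/88099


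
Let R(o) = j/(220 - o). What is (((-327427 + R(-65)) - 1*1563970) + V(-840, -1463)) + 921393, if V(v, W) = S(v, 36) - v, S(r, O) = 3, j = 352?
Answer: -276210533/285 ≈ -9.6916e+5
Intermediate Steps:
R(o) = 352/(220 - o)
V(v, W) = 3 - v
(((-327427 + R(-65)) - 1*1563970) + V(-840, -1463)) + 921393 = (((-327427 - 352/(-220 - 65)) - 1*1563970) + (3 - 1*(-840))) + 921393 = (((-327427 - 352/(-285)) - 1563970) + (3 + 840)) + 921393 = (((-327427 - 352*(-1/285)) - 1563970) + 843) + 921393 = (((-327427 + 352/285) - 1563970) + 843) + 921393 = ((-93316343/285 - 1563970) + 843) + 921393 = (-539047793/285 + 843) + 921393 = -538807538/285 + 921393 = -276210533/285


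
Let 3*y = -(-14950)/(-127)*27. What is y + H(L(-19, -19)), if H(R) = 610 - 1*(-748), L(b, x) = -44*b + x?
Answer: 37916/127 ≈ 298.55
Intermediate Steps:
L(b, x) = x - 44*b
H(R) = 1358 (H(R) = 610 + 748 = 1358)
y = -134550/127 (y = (-(-14950)/(-127)*27)/3 = (-(-14950)*(-1)/127*27)/3 = (-115*130/127*27)/3 = (-14950/127*27)/3 = (⅓)*(-403650/127) = -134550/127 ≈ -1059.4)
y + H(L(-19, -19)) = -134550/127 + 1358 = 37916/127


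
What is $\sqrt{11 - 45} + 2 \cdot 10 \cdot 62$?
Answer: $1240 + i \sqrt{34} \approx 1240.0 + 5.831 i$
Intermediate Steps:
$\sqrt{11 - 45} + 2 \cdot 10 \cdot 62 = \sqrt{-34} + 20 \cdot 62 = i \sqrt{34} + 1240 = 1240 + i \sqrt{34}$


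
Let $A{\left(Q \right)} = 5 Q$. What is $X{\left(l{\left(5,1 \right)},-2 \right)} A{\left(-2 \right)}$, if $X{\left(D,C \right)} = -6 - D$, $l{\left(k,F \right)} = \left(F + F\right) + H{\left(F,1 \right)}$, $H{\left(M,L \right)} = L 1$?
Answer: $90$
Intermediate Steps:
$H{\left(M,L \right)} = L$
$l{\left(k,F \right)} = 1 + 2 F$ ($l{\left(k,F \right)} = \left(F + F\right) + 1 = 2 F + 1 = 1 + 2 F$)
$X{\left(l{\left(5,1 \right)},-2 \right)} A{\left(-2 \right)} = \left(-6 - \left(1 + 2 \cdot 1\right)\right) 5 \left(-2\right) = \left(-6 - \left(1 + 2\right)\right) \left(-10\right) = \left(-6 - 3\right) \left(-10\right) = \left(-9\right) \left(-10\right) = 90$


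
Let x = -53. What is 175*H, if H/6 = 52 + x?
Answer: -1050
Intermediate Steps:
H = -6 (H = 6*(52 - 53) = 6*(-1) = -6)
175*H = 175*(-6) = -1050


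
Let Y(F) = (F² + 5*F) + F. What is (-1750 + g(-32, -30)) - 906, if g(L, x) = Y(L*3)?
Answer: 5984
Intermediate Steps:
Y(F) = F² + 6*F
g(L, x) = 3*L*(6 + 3*L) (g(L, x) = (L*3)*(6 + L*3) = (3*L)*(6 + 3*L) = 3*L*(6 + 3*L))
(-1750 + g(-32, -30)) - 906 = (-1750 + 9*(-32)*(2 - 32)) - 906 = (-1750 + 9*(-32)*(-30)) - 906 = (-1750 + 8640) - 906 = 6890 - 906 = 5984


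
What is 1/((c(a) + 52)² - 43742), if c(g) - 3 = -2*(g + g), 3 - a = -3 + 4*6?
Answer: -1/27613 ≈ -3.6215e-5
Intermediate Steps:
a = -18 (a = 3 - (-3 + 4*6) = 3 - (-3 + 24) = 3 - 1*21 = 3 - 21 = -18)
c(g) = 3 - 4*g (c(g) = 3 - 2*(g + g) = 3 - 4*g)
1/((c(a) + 52)² - 43742) = 1/(((3 - 4*(-18)) + 52)² - 43742) = 1/(((3 + 72) + 52)² - 43742) = 1/((75 + 52)² - 43742) = 1/(127² - 43742) = 1/(16129 - 43742) = 1/(-27613) = -1/27613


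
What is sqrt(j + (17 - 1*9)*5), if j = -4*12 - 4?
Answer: 2*I*sqrt(3) ≈ 3.4641*I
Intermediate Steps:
j = -52 (j = -48 - 4 = -52)
sqrt(j + (17 - 1*9)*5) = sqrt(-52 + (17 - 1*9)*5) = sqrt(-52 + (17 - 9)*5) = sqrt(-52 + 8*5) = sqrt(-52 + 40) = sqrt(-12) = 2*I*sqrt(3)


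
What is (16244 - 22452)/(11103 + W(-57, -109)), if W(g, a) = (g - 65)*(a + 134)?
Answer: -6208/8053 ≈ -0.77089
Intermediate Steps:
W(g, a) = (-65 + g)*(134 + a)
(16244 - 22452)/(11103 + W(-57, -109)) = (16244 - 22452)/(11103 + (-8710 - 65*(-109) + 134*(-57) - 109*(-57))) = -6208/(11103 + (-8710 + 7085 - 7638 + 6213)) = -6208/(11103 - 3050) = -6208/8053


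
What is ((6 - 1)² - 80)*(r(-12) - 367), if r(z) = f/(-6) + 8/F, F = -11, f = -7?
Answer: 120965/6 ≈ 20161.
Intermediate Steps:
r(z) = 29/66 (r(z) = -7/(-6) + 8/(-11) = -7*(-⅙) + 8*(-1/11) = 7/6 - 8/11 = 29/66)
((6 - 1)² - 80)*(r(-12) - 367) = ((6 - 1)² - 80)*(29/66 - 367) = (5² - 80)*(-24193/66) = (25 - 80)*(-24193/66) = -55*(-24193/66) = 120965/6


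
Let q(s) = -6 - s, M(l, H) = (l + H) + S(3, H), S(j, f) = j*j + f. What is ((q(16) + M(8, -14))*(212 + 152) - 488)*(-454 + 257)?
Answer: 2462500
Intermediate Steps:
S(j, f) = f + j**2 (S(j, f) = j**2 + f = f + j**2)
M(l, H) = 9 + l + 2*H (M(l, H) = (l + H) + (H + 3**2) = (H + l) + (H + 9) = (H + l) + (9 + H) = 9 + l + 2*H)
((q(16) + M(8, -14))*(212 + 152) - 488)*(-454 + 257) = (((-6 - 1*16) + (9 + 8 + 2*(-14)))*(212 + 152) - 488)*(-454 + 257) = (((-6 - 16) + (9 + 8 - 28))*364 - 488)*(-197) = ((-22 - 11)*364 - 488)*(-197) = (-33*364 - 488)*(-197) = (-12012 - 488)*(-197) = -12500*(-197) = 2462500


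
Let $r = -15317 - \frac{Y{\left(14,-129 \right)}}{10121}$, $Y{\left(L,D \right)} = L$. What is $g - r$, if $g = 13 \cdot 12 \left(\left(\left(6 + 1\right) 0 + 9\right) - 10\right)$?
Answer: $\frac{153444495}{10121} \approx 15161.0$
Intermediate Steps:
$r = - \frac{155023371}{10121}$ ($r = -15317 - \frac{14}{10121} = - \frac{155023371}{10121} \approx -15317.0$)
$g = -156$ ($g = 156 \left(\left(7 \cdot 0 + 9\right) - 10\right) = 156 \left(\left(0 + 9\right) - 10\right) = 156 \left(9 - 10\right) = 156 \left(-1\right) = -156$)
$g - r = -156 - - \frac{155023371}{10121} = -156 + \frac{155023371}{10121} = \frac{153444495}{10121}$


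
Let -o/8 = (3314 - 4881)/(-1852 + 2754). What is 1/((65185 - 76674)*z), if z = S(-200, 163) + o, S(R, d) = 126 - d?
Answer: 451/119703891 ≈ 3.7676e-6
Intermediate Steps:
o = 6268/451 (o = -8*(3314 - 4881)/(-1852 + 2754) = -(-12536)/902 = -8*(-1567/902) = 6268/451 ≈ 13.898)
z = -10419/451 (z = (126 - 1*163) + 6268/451 = (126 - 163) + 6268/451 = -37 + 6268/451 = -10419/451 ≈ -23.102)
1/((65185 - 76674)*z) = 1/((65185 - 76674)*(-10419/451)) = -451/10419/(-11489) = -1/11489*(-451/10419) = 451/119703891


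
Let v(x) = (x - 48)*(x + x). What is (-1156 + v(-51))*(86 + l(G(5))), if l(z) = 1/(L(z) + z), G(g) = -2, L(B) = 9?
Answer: 5392026/7 ≈ 7.7029e+5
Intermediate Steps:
v(x) = 2*x*(-48 + x) (v(x) = (-48 + x)*(2*x) = 2*x*(-48 + x))
l(z) = 1/(9 + z)
(-1156 + v(-51))*(86 + l(G(5))) = (-1156 + 2*(-51)*(-48 - 51))*(86 + 1/(9 - 2)) = (-1156 + 2*(-51)*(-99))*(86 + 1/7) = (-1156 + 10098)*(86 + ⅐) = 8942*(603/7) = 5392026/7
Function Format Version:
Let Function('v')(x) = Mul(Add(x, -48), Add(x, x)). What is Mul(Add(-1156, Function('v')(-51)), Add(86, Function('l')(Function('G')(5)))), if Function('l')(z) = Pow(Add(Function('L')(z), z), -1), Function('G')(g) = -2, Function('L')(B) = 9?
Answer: Rational(5392026, 7) ≈ 7.7029e+5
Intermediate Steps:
Function('v')(x) = Mul(2, x, Add(-48, x)) (Function('v')(x) = Mul(Add(-48, x), Mul(2, x)) = Mul(2, x, Add(-48, x)))
Function('l')(z) = Pow(Add(9, z), -1)
Mul(Add(-1156, Function('v')(-51)), Add(86, Function('l')(Function('G')(5)))) = Mul(Add(-1156, Mul(2, -51, Add(-48, -51))), Add(86, Pow(Add(9, -2), -1))) = Mul(Add(-1156, Mul(2, -51, -99)), Add(86, Pow(7, -1))) = Mul(Add(-1156, 10098), Add(86, Rational(1, 7))) = Mul(8942, Rational(603, 7)) = Rational(5392026, 7)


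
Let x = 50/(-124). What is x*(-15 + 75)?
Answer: -750/31 ≈ -24.194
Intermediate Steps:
x = -25/62 (x = 50*(-1/124) = -25/62 ≈ -0.40323)
x*(-15 + 75) = -25*(-15 + 75)/62 = -25/62*60 = -750/31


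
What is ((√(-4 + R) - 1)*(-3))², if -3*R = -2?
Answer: (3 - I*√30)² ≈ -21.0 - 32.863*I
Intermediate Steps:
R = ⅔ (R = -⅓*(-2) = ⅔ ≈ 0.66667)
((√(-4 + R) - 1)*(-3))² = ((√(-4 + ⅔) - 1)*(-3))² = ((√(-10/3) - 1)*(-3))² = ((I*√30/3 - 1)*(-3))² = ((-1 + I*√30/3)*(-3))² = (3 - I*√30)²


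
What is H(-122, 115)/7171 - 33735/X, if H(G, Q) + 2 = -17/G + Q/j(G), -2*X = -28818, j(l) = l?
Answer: -4919732908/2100981093 ≈ -2.3416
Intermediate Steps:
X = 14409 (X = -1/2*(-28818) = 14409)
H(G, Q) = -2 - 17/G + Q/G (H(G, Q) = -2 + (-17/G + Q/G) = -2 - 17/G + Q/G)
H(-122, 115)/7171 - 33735/X = ((-17 + 115 - 2*(-122))/(-122))/7171 - 33735/14409 = -(-17 + 115 + 244)/122*(1/7171) - 33735*1/14409 = -1/122*342*(1/7171) - 11245/4803 = -171/61*1/7171 - 11245/4803 = -171/437431 - 11245/4803 = -4919732908/2100981093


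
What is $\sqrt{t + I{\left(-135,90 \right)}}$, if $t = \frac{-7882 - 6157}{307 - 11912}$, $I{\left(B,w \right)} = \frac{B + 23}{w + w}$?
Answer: $\frac{\sqrt{712117615}}{34815} \approx 0.76649$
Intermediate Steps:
$I{\left(B,w \right)} = \frac{23 + B}{2 w}$
$t = \frac{14039}{11605}$ ($t = - \frac{14039}{-11605} = \left(-14039\right) \left(- \frac{1}{11605}\right) = \frac{14039}{11605} \approx 1.2097$)
$\sqrt{t + I{\left(-135,90 \right)}} = \sqrt{\frac{14039}{11605} + \frac{23 - 135}{2 \cdot 90}} = \sqrt{\frac{14039}{11605} + \frac{1}{2} \cdot \frac{1}{90} \left(-112\right)} = \sqrt{\frac{14039}{11605} - \frac{28}{45}} = \sqrt{\frac{61363}{104445}} = \frac{\sqrt{712117615}}{34815}$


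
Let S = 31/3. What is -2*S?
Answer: -62/3 ≈ -20.667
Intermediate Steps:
S = 31/3 (S = 31*(⅓) = 31/3 ≈ 10.333)
-2*S = -2*31/3 = -62/3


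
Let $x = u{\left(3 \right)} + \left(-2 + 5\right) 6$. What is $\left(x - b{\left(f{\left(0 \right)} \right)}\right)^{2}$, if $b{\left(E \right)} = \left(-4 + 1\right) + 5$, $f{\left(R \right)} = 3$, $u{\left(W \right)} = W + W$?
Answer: $484$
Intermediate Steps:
$u{\left(W \right)} = 2 W$
$b{\left(E \right)} = 2$ ($b{\left(E \right)} = -3 + 5 = 2$)
$x = 24$ ($x = 2 \cdot 3 + \left(-2 + 5\right) 6 = 6 + 3 \cdot 6 = 6 + 18 = 24$)
$\left(x - b{\left(f{\left(0 \right)} \right)}\right)^{2} = \left(24 + \left(\left(9 - 9\right) - 2\right)\right)^{2} = \left(24 + \left(0 - 2\right)\right)^{2} = \left(24 - 2\right)^{2} = 22^{2} = 484$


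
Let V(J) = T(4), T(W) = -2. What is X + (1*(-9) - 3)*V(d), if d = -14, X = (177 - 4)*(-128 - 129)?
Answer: -44437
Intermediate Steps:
X = -44461 (X = 173*(-257) = -44461)
V(J) = -2
X + (1*(-9) - 3)*V(d) = -44461 + (1*(-9) - 3)*(-2) = -44461 + (-9 - 3)*(-2) = -44461 - 12*(-2) = -44461 + 24 = -44437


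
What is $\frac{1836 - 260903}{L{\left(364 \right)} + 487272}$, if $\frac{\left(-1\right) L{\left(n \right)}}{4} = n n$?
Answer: $\frac{259067}{42712} \approx 6.0654$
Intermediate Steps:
$L{\left(n \right)} = - 4 n^{2}$ ($L{\left(n \right)} = - 4 n n = - 4 n^{2}$)
$\frac{1836 - 260903}{L{\left(364 \right)} + 487272} = \frac{1836 - 260903}{- 4 \cdot 364^{2} + 487272} = - \frac{259067}{\left(-4\right) 132496 + 487272} = - \frac{259067}{-529984 + 487272} = - \frac{259067}{-42712} = \left(-259067\right) \left(- \frac{1}{42712}\right) = \frac{259067}{42712}$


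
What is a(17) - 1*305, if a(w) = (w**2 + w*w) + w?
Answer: 290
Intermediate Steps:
a(w) = w + 2*w**2 (a(w) = (w**2 + w**2) + w = 2*w**2 + w = w + 2*w**2)
a(17) - 1*305 = 17*(1 + 2*17) - 1*305 = 17*(1 + 34) - 305 = 17*35 - 305 = 595 - 305 = 290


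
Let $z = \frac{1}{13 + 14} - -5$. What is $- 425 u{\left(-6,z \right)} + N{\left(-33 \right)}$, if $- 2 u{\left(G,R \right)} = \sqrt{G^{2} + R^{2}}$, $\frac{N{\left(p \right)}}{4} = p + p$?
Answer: $-264 + \frac{425 \sqrt{11185}}{27} \approx 1400.7$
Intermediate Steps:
$N{\left(p \right)} = 8 p$ ($N{\left(p \right)} = 4 \left(p + p\right) = 4 \cdot 2 p = 8 p$)
$z = \frac{136}{27}$ ($z = \frac{1}{27} + 5 = \frac{136}{27} \approx 5.037$)
$u{\left(G,R \right)} = - \frac{\sqrt{G^{2} + R^{2}}}{2}$
$- 425 u{\left(-6,z \right)} + N{\left(-33 \right)} = - 425 \left(- \frac{\sqrt{\left(-6\right)^{2} + \left(\frac{136}{27}\right)^{2}}}{2}\right) + 8 \left(-33\right) = - 425 \left(- \frac{\sqrt{36 + \frac{18496}{729}}}{2}\right) - 264 = - 425 \left(- \frac{\sqrt{\frac{44740}{729}}}{2}\right) - 264 = - 425 \left(- \frac{\frac{2}{27} \sqrt{11185}}{2}\right) - 264 = - 425 \left(- \frac{\sqrt{11185}}{27}\right) - 264 = \frac{425 \sqrt{11185}}{27} - 264 = -264 + \frac{425 \sqrt{11185}}{27}$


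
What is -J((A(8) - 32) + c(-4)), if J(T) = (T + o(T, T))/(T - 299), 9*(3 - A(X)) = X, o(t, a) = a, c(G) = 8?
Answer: -197/1444 ≈ -0.13643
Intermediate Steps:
A(X) = 3 - X/9
J(T) = 2*T/(-299 + T) (J(T) = (T + T)/(T - 299) = (2*T)/(-299 + T) = 2*T/(-299 + T))
-J((A(8) - 32) + c(-4)) = -2*(((3 - ⅑*8) - 32) + 8)/(-299 + (((3 - ⅑*8) - 32) + 8)) = -2*(((3 - 8/9) - 32) + 8)/(-299 + (((3 - 8/9) - 32) + 8)) = -2*((19/9 - 32) + 8)/(-299 + ((19/9 - 32) + 8)) = -2*(-269/9 + 8)/(-299 + (-269/9 + 8)) = -2*(-197)/(9*(-299 - 197/9)) = -2*(-197)/(9*(-2888/9)) = -2*(-197)*(-9)/(9*2888) = -1*197/1444 = -197/1444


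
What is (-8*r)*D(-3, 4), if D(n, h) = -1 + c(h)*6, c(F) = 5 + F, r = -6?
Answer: 2544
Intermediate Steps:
D(n, h) = 29 + 6*h (D(n, h) = -1 + (5 + h)*6 = -1 + (30 + 6*h) = 29 + 6*h)
(-8*r)*D(-3, 4) = (-8*(-6))*(29 + 6*4) = 48*(29 + 24) = 48*53 = 2544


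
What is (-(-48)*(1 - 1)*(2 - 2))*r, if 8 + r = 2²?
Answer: 0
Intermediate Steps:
r = -4 (r = -8 + 2² = -8 + 4 = -4)
(-(-48)*(1 - 1)*(2 - 2))*r = -(-48)*(1 - 1)*(2 - 2)*(-4) = -(-48)*0*0*(-4) = -(-48)*0*(-4) = -24*0*(-4) = 0*(-4) = 0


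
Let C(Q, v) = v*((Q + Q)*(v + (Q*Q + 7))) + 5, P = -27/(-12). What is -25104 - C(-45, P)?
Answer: 3094613/8 ≈ 3.8683e+5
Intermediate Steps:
P = 9/4 (P = -27*(-1/12) = 9/4 ≈ 2.2500)
C(Q, v) = 5 + 2*Q*v*(7 + v + Q²) (C(Q, v) = v*((2*Q)*(v + (Q² + 7))) + 5 = v*((2*Q)*(v + (7 + Q²))) + 5 = v*((2*Q)*(7 + v + Q²)) + 5 = v*(2*Q*(7 + v + Q²)) + 5 = 2*Q*v*(7 + v + Q²) + 5 = 5 + 2*Q*v*(7 + v + Q²))
-25104 - C(-45, P) = -25104 - (5 + 2*(-45)*(9/4)² + 2*(9/4)*(-45)³ + 14*(-45)*(9/4)) = -25104 - (5 + 2*(-45)*(81/16) + 2*(9/4)*(-91125) - 2835/2) = -25104 - (5 - 3645/8 - 820125/2 - 2835/2) = -25104 - 1*(-3295445/8) = -25104 + 3295445/8 = 3094613/8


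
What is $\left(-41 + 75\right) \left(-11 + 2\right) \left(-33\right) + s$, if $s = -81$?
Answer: $10017$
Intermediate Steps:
$\left(-41 + 75\right) \left(-11 + 2\right) \left(-33\right) + s = \left(-41 + 75\right) \left(-11 + 2\right) \left(-33\right) - 81 = 34 \left(-9\right) \left(-33\right) - 81 = \left(-306\right) \left(-33\right) - 81 = 10098 - 81 = 10017$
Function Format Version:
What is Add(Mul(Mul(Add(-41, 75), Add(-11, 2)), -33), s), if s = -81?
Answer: 10017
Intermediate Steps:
Add(Mul(Mul(Add(-41, 75), Add(-11, 2)), -33), s) = Add(Mul(Mul(Add(-41, 75), Add(-11, 2)), -33), -81) = Add(Mul(Mul(34, -9), -33), -81) = Add(Mul(-306, -33), -81) = Add(10098, -81) = 10017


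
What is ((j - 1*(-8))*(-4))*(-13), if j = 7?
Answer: 780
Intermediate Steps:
((j - 1*(-8))*(-4))*(-13) = ((7 - 1*(-8))*(-4))*(-13) = ((7 + 8)*(-4))*(-13) = (15*(-4))*(-13) = -60*(-13) = 780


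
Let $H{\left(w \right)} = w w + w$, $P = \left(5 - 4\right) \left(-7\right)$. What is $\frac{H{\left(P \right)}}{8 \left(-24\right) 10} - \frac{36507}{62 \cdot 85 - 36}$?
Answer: $- \frac{5859439}{837440} \approx -6.9968$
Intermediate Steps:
$P = -7$ ($P = 1 \left(-7\right) = -7$)
$H{\left(w \right)} = w + w^{2}$ ($H{\left(w \right)} = w^{2} + w = w + w^{2}$)
$\frac{H{\left(P \right)}}{8 \left(-24\right) 10} - \frac{36507}{62 \cdot 85 - 36} = \frac{\left(-7\right) \left(1 - 7\right)}{8 \left(-24\right) 10} - \frac{36507}{62 \cdot 85 - 36} = \frac{\left(-7\right) \left(-6\right)}{\left(-192\right) 10} - \frac{36507}{5270 - 36} = \frac{42}{-1920} - \frac{36507}{5234} = 42 \left(- \frac{1}{1920}\right) - \frac{36507}{5234} = - \frac{7}{320} - \frac{36507}{5234} = - \frac{5859439}{837440}$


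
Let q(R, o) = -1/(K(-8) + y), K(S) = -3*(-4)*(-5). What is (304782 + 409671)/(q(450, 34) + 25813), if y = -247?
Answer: 219337071/7924592 ≈ 27.678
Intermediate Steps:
K(S) = -60 (K(S) = 12*(-5) = -60)
q(R, o) = 1/307 (q(R, o) = -1/(-60 - 247) = -1/(-307) = -1*(-1/307) = 1/307)
(304782 + 409671)/(q(450, 34) + 25813) = (304782 + 409671)/(1/307 + 25813) = 714453/(7924592/307) = 714453*(307/7924592) = 219337071/7924592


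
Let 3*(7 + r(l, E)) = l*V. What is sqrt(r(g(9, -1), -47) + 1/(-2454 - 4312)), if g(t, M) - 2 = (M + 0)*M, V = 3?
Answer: I*sqrt(183121790)/6766 ≈ 2.0*I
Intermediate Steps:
g(t, M) = 2 + M**2 (g(t, M) = 2 + (M + 0)*M = 2 + M*M = 2 + M**2)
r(l, E) = -7 + l (r(l, E) = -7 + (l*3)/3 = -7 + (3*l)/3 = -7 + l)
sqrt(r(g(9, -1), -47) + 1/(-2454 - 4312)) = sqrt((-7 + (2 + (-1)**2)) + 1/(-2454 - 4312)) = sqrt((-7 + (2 + 1)) + 1/(-6766)) = sqrt((-7 + 3) - 1/6766) = sqrt(-4 - 1/6766) = sqrt(-27065/6766) = I*sqrt(183121790)/6766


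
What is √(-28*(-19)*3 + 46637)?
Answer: √48233 ≈ 219.62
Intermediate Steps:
√(-28*(-19)*3 + 46637) = √(532*3 + 46637) = √(1596 + 46637) = √48233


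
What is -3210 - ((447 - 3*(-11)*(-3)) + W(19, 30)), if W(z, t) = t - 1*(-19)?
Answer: -3607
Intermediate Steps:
W(z, t) = 19 + t (W(z, t) = t + 19 = 19 + t)
-3210 - ((447 - 3*(-11)*(-3)) + W(19, 30)) = -3210 - ((447 - 3*(-11)*(-3)) + (19 + 30)) = -3210 - ((447 + 33*(-3)) + 49) = -3210 - ((447 - 99) + 49) = -3210 - (348 + 49) = -3210 - 1*397 = -3210 - 397 = -3607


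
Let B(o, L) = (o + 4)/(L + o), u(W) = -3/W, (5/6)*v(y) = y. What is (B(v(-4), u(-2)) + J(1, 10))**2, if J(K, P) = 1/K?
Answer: 1681/1089 ≈ 1.5436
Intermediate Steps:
v(y) = 6*y/5
B(o, L) = (4 + o)/(L + o)
(B(v(-4), u(-2)) + J(1, 10))**2 = ((4 + (6/5)*(-4))/(-3/(-2) + (6/5)*(-4)) + 1/1)**2 = ((4 - 24/5)/(-3*(-1/2) - 24/5) + 1)**2 = (-4/5/(3/2 - 24/5) + 1)**2 = (-4/5/(-33/10) + 1)**2 = (-10/33*(-4/5) + 1)**2 = (8/33 + 1)**2 = (41/33)**2 = 1681/1089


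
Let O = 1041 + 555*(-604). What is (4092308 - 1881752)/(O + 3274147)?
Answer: 552639/734992 ≈ 0.75190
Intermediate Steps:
O = -334179 (O = 1041 - 335220 = -334179)
(4092308 - 1881752)/(O + 3274147) = (4092308 - 1881752)/(-334179 + 3274147) = 2210556/2939968 = 2210556*(1/2939968) = 552639/734992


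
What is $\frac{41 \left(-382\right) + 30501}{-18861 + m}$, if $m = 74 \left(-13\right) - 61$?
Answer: $- \frac{14839}{19884} \approx -0.74628$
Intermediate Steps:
$m = -1023$ ($m = -962 - 61 = -1023$)
$\frac{41 \left(-382\right) + 30501}{-18861 + m} = \frac{41 \left(-382\right) + 30501}{-18861 - 1023} = \frac{-15662 + 30501}{-19884} = 14839 \left(- \frac{1}{19884}\right) = - \frac{14839}{19884}$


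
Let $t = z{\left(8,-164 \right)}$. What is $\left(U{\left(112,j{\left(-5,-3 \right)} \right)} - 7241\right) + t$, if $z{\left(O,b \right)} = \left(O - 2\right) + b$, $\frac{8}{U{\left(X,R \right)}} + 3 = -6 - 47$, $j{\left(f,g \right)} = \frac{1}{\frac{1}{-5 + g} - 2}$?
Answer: $- \frac{51794}{7} \approx -7399.1$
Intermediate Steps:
$j{\left(f,g \right)} = \frac{1}{-2 + \frac{1}{-5 + g}}$
$U{\left(X,R \right)} = - \frac{1}{7}$ ($U{\left(X,R \right)} = \frac{8}{-3 - 53} = \frac{8}{-56} = 8 \left(- \frac{1}{56}\right) = - \frac{1}{7}$)
$z{\left(O,b \right)} = -2 + O + b$ ($z{\left(O,b \right)} = \left(-2 + O\right) + b = -2 + O + b$)
$t = -158$ ($t = -2 + 8 - 164 = -158$)
$\left(U{\left(112,j{\left(-5,-3 \right)} \right)} - 7241\right) + t = \left(- \frac{1}{7} - 7241\right) - 158 = - \frac{50688}{7} - 158 = - \frac{51794}{7}$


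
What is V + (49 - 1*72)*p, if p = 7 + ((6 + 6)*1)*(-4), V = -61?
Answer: 882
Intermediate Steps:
p = -41 (p = 7 + (12*1)*(-4) = 7 + 12*(-4) = 7 - 48 = -41)
V + (49 - 1*72)*p = -61 + (49 - 1*72)*(-41) = -61 + (49 - 72)*(-41) = -61 - 23*(-41) = -61 + 943 = 882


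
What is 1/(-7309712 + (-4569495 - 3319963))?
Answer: -1/15199170 ≈ -6.5793e-8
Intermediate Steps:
1/(-7309712 + (-4569495 - 3319963)) = 1/(-7309712 - 7889458) = 1/(-15199170) = -1/15199170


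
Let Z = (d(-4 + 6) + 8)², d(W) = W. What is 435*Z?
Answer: 43500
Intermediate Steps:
Z = 100 (Z = ((-4 + 6) + 8)² = (2 + 8)² = 10² = 100)
435*Z = 435*100 = 43500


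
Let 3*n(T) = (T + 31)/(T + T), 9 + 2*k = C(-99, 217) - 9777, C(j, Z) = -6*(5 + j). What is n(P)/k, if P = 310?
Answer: -11/276660 ≈ -3.9760e-5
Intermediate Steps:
C(j, Z) = -30 - 6*j
k = -4611 (k = -9/2 + ((-30 - 6*(-99)) - 9777)/2 = -9/2 + ((-30 + 594) - 9777)/2 = -9/2 + (564 - 9777)/2 = -9/2 + (½)*(-9213) = -9/2 - 9213/2 = -4611)
n(T) = (31 + T)/(6*T) (n(T) = ((T + 31)/(T + T))/3 = ((31 + T)/((2*T)))/3 = ((31 + T)*(1/(2*T)))/3 = ((31 + T)/(2*T))/3 = (31 + T)/(6*T))
n(P)/k = ((⅙)*(31 + 310)/310)/(-4611) = ((⅙)*(1/310)*341)*(-1/4611) = (11/60)*(-1/4611) = -11/276660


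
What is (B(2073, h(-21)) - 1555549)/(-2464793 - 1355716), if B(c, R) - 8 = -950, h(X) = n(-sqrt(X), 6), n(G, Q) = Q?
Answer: 1556491/3820509 ≈ 0.40740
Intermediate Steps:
h(X) = 6
B(c, R) = -942 (B(c, R) = 8 - 950 = -942)
(B(2073, h(-21)) - 1555549)/(-2464793 - 1355716) = (-942 - 1555549)/(-2464793 - 1355716) = -1556491/(-3820509) = -1556491*(-1/3820509) = 1556491/3820509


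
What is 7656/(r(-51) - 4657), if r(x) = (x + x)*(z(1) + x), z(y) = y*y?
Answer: 7656/443 ≈ 17.282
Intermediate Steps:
z(y) = y**2
r(x) = 2*x*(1 + x) (r(x) = (x + x)*(1**2 + x) = (2*x)*(1 + x) = 2*x*(1 + x))
7656/(r(-51) - 4657) = 7656/(2*(-51)*(1 - 51) - 4657) = 7656/(2*(-51)*(-50) - 4657) = 7656/(5100 - 4657) = 7656/443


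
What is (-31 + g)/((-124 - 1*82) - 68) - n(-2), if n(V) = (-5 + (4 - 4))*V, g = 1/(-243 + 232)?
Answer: -14899/1507 ≈ -9.8865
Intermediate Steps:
g = -1/11 (g = 1/(-11) = -1/11 ≈ -0.090909)
n(V) = -5*V (n(V) = (-5 + 0)*V = -5*V)
(-31 + g)/((-124 - 1*82) - 68) - n(-2) = (-31 - 1/11)/((-124 - 1*82) - 68) - (-5)*(-2) = -342/(11*((-124 - 82) - 68)) - 1*10 = -342/(11*(-206 - 68)) - 10 = -342/11/(-274) - 10 = -342/11*(-1/274) - 10 = 171/1507 - 10 = -14899/1507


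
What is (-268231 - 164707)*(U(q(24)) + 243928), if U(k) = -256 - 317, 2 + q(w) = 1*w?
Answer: -105357626990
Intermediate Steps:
q(w) = -2 + w (q(w) = -2 + 1*w = -2 + w)
U(k) = -573
(-268231 - 164707)*(U(q(24)) + 243928) = (-268231 - 164707)*(-573 + 243928) = -432938*243355 = -105357626990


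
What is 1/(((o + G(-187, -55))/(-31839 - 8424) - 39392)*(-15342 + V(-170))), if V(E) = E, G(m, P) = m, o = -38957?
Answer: 13421/8200682255808 ≈ 1.6366e-9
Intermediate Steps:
1/(((o + G(-187, -55))/(-31839 - 8424) - 39392)*(-15342 + V(-170))) = 1/(((-38957 - 187)/(-31839 - 8424) - 39392)*(-15342 - 170)) = 1/(-39144/(-40263) - 39392*(-15512)) = -1/15512/(-39144*(-1/40263) - 39392) = -1/15512/(13048/13421 - 39392) = -1/15512/(-528666984/13421) = -13421/528666984*(-1/15512) = 13421/8200682255808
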